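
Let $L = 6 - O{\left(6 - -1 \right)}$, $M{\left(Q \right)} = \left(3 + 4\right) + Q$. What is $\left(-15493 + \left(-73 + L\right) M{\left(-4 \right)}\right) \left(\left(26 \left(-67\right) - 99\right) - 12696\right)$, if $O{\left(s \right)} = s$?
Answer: $228448955$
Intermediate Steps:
$M{\left(Q \right)} = 7 + Q$
$L = -1$ ($L = 6 - \left(6 - -1\right) = 6 - \left(6 + 1\right) = 6 - 7 = -1$)
$\left(-15493 + \left(-73 + L\right) M{\left(-4 \right)}\right) \left(\left(26 \left(-67\right) - 99\right) - 12696\right) = \left(-15493 + \left(-73 - 1\right) \left(7 - 4\right)\right) \left(\left(26 \left(-67\right) - 99\right) - 12696\right) = \left(-15493 - 222\right) \left(\left(-1742 - 99\right) - 12696\right) = \left(-15493 - 222\right) \left(-1841 - 12696\right) = \left(-15715\right) \left(-14537\right) = 228448955$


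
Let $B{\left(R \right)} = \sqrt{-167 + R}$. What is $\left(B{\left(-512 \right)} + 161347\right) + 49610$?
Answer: $210957 + i \sqrt{679} \approx 2.1096 \cdot 10^{5} + 26.058 i$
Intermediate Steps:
$\left(B{\left(-512 \right)} + 161347\right) + 49610 = \left(\sqrt{-167 - 512} + 161347\right) + 49610 = \left(\sqrt{-679} + 161347\right) + 49610 = \left(i \sqrt{679} + 161347\right) + 49610 = \left(161347 + i \sqrt{679}\right) + 49610 = 210957 + i \sqrt{679}$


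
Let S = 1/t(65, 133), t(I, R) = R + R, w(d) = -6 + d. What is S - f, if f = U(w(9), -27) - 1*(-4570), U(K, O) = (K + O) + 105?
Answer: -1237165/266 ≈ -4651.0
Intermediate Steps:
U(K, O) = 105 + K + O
t(I, R) = 2*R
f = 4651 (f = (105 + (-6 + 9) - 27) - 1*(-4570) = (105 + 3 - 27) + 4570 = 81 + 4570 = 4651)
S = 1/266 (S = 1/(2*133) = 1/266 ≈ 0.0037594)
S - f = 1/266 - 1*4651 = 1/266 - 4651 = -1237165/266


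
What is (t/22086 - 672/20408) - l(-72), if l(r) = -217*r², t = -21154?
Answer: 31689973425565/28170693 ≈ 1.1249e+6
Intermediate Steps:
(t/22086 - 672/20408) - l(-72) = (-21154/22086 - 672/20408) - (-217)*(-72)² = (-21154*1/22086 - 672*1/20408) - (-217)*5184 = (-10577/11043 - 84/2551) - 1*(-1124928) = -27909539/28170693 + 1124928 = 31689973425565/28170693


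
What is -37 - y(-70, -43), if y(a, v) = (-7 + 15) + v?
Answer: -2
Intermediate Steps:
y(a, v) = 8 + v
-37 - y(-70, -43) = -37 - (8 - 43) = -37 - 1*(-35) = -37 + 35 = -2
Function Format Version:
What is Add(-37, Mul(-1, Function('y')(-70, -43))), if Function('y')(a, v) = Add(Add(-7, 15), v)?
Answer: -2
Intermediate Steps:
Function('y')(a, v) = Add(8, v)
Add(-37, Mul(-1, Function('y')(-70, -43))) = Add(-37, Mul(-1, Add(8, -43))) = Add(-37, Mul(-1, -35)) = Add(-37, 35) = -2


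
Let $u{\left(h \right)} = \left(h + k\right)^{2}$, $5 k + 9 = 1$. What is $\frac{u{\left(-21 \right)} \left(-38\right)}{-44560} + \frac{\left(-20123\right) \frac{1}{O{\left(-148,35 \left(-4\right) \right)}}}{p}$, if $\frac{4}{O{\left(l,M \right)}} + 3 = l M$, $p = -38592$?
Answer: $\frac{29030521720231}{10747872000} \approx 2701.0$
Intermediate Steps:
$k = - \frac{8}{5}$ ($k = - \frac{9}{5} + \frac{1}{5} \cdot 1 = - \frac{9}{5} + \frac{1}{5} = - \frac{8}{5} \approx -1.6$)
$u{\left(h \right)} = \left(- \frac{8}{5} + h\right)^{2}$ ($u{\left(h \right)} = \left(h - \frac{8}{5}\right)^{2} = \left(- \frac{8}{5} + h\right)^{2}$)
$O{\left(l,M \right)} = \frac{4}{-3 + M l}$ ($O{\left(l,M \right)} = \frac{4}{-3 + l M} = \frac{4}{-3 + M l}$)
$\frac{u{\left(-21 \right)} \left(-38\right)}{-44560} + \frac{\left(-20123\right) \frac{1}{O{\left(-148,35 \left(-4\right) \right)}}}{p} = \frac{\frac{\left(-8 + 5 \left(-21\right)\right)^{2}}{25} \left(-38\right)}{-44560} + \frac{\left(-20123\right) \frac{1}{4 \frac{1}{-3 + 35 \left(-4\right) \left(-148\right)}}}{-38592} = \frac{\left(-8 - 105\right)^{2}}{25} \left(-38\right) \left(- \frac{1}{44560}\right) + - \frac{20123}{4 \frac{1}{-3 - -20720}} \left(- \frac{1}{38592}\right) = \frac{\left(-113\right)^{2}}{25} \left(-38\right) \left(- \frac{1}{44560}\right) + - \frac{20123}{4 \frac{1}{-3 + 20720}} \left(- \frac{1}{38592}\right) = \frac{1}{25} \cdot 12769 \left(-38\right) \left(- \frac{1}{44560}\right) + - \frac{20123}{4 \cdot \frac{1}{20717}} \left(- \frac{1}{38592}\right) = \frac{12769}{25} \left(-38\right) \left(- \frac{1}{44560}\right) + - \frac{20123}{4 \cdot \frac{1}{20717}} \left(- \frac{1}{38592}\right) = \left(- \frac{485222}{25}\right) \left(- \frac{1}{44560}\right) + - \frac{20123}{\frac{4}{20717}} \left(- \frac{1}{38592}\right) = \frac{242611}{557000} + \left(-20123\right) \frac{20717}{4} \left(- \frac{1}{38592}\right) = \frac{242611}{557000} - - \frac{416888191}{154368} = \frac{242611}{557000} + \frac{416888191}{154368} = \frac{29030521720231}{10747872000}$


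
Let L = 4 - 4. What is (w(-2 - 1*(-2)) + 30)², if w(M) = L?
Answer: 900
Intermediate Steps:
L = 0
w(M) = 0
(w(-2 - 1*(-2)) + 30)² = (0 + 30)² = 30² = 900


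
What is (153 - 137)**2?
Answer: 256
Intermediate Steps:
(153 - 137)**2 = 16**2 = 256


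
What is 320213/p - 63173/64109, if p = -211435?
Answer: -33885518472/13554886415 ≈ -2.4999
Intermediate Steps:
320213/p - 63173/64109 = 320213/(-211435) - 63173/64109 = 320213*(-1/211435) - 63173*1/64109 = -320213/211435 - 63173/64109 = -33885518472/13554886415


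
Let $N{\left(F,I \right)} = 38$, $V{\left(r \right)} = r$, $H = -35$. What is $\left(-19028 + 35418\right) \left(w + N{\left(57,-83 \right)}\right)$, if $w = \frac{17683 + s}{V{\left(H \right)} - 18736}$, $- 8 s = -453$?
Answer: $\frac{45600807065}{75084} \approx 6.0733 \cdot 10^{5}$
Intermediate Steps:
$s = \frac{453}{8}$ ($s = \left(- \frac{1}{8}\right) \left(-453\right) = \frac{453}{8} \approx 56.625$)
$w = - \frac{141917}{150168}$ ($w = \frac{17683 + \frac{453}{8}}{-35 - 18736} = \frac{141917}{8 \left(-18771\right)} = \frac{141917}{8} \left(- \frac{1}{18771}\right) = - \frac{141917}{150168} \approx -0.94506$)
$\left(-19028 + 35418\right) \left(w + N{\left(57,-83 \right)}\right) = \left(-19028 + 35418\right) \left(- \frac{141917}{150168} + 38\right) = 16390 \cdot \frac{5564467}{150168} = \frac{45600807065}{75084}$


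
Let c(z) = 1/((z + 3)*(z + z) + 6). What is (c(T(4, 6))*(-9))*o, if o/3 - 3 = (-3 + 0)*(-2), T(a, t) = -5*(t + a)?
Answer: -243/4706 ≈ -0.051636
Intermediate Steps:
T(a, t) = -5*a - 5*t (T(a, t) = -5*(a + t) = -5*a - 5*t)
c(z) = 1/(6 + 2*z*(3 + z)) (c(z) = 1/((3 + z)*(2*z) + 6) = 1/(2*z*(3 + z) + 6) = 1/(6 + 2*z*(3 + z)))
o = 27 (o = 9 + 3*((-3 + 0)*(-2)) = 9 + 3*(-3*(-2)) = 9 + 3*6 = 9 + 18 = 27)
(c(T(4, 6))*(-9))*o = ((1/(2*(3 + (-5*4 - 5*6)² + 3*(-5*4 - 5*6))))*(-9))*27 = ((1/(2*(3 + (-20 - 30)² + 3*(-20 - 30))))*(-9))*27 = ((1/(2*(3 + (-50)² + 3*(-50))))*(-9))*27 = ((1/(2*(3 + 2500 - 150)))*(-9))*27 = (((½)/2353)*(-9))*27 = (((½)*(1/2353))*(-9))*27 = ((1/4706)*(-9))*27 = -9/4706*27 = -243/4706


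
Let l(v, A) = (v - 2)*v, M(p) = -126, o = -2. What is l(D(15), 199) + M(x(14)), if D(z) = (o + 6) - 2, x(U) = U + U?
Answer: -126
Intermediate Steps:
x(U) = 2*U
D(z) = 2 (D(z) = (-2 + 6) - 2 = 4 - 2 = 2)
l(v, A) = v*(-2 + v) (l(v, A) = (-2 + v)*v = v*(-2 + v))
l(D(15), 199) + M(x(14)) = 2*(-2 + 2) - 126 = 2*0 - 126 = 0 - 126 = -126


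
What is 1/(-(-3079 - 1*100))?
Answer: 1/3179 ≈ 0.00031456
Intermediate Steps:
1/(-(-3079 - 1*100)) = 1/(-(-3079 - 100)) = 1/(-1*(-3179)) = 1/3179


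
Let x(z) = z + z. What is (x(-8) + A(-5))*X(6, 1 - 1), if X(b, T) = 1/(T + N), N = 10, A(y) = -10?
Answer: -13/5 ≈ -2.6000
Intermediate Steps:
x(z) = 2*z
X(b, T) = 1/(10 + T) (X(b, T) = 1/(T + 10) = 1/(10 + T))
(x(-8) + A(-5))*X(6, 1 - 1) = (2*(-8) - 10)/(10 + (1 - 1)) = (-16 - 10)/(10 + 0) = -26/10 = -26*1/10 = -13/5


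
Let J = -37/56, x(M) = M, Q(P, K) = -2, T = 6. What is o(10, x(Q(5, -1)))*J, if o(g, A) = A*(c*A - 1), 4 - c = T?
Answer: 111/28 ≈ 3.9643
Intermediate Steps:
c = -2 (c = 4 - 1*6 = 4 - 6 = -2)
o(g, A) = A*(-1 - 2*A) (o(g, A) = A*(-2*A - 1) = A*(-1 - 2*A))
J = -37/56 (J = -37*1/56 = -37/56 ≈ -0.66071)
o(10, x(Q(5, -1)))*J = -1*(-2)*(1 + 2*(-2))*(-37/56) = -1*(-2)*(1 - 4)*(-37/56) = -1*(-2)*(-3)*(-37/56) = -6*(-37/56) = 111/28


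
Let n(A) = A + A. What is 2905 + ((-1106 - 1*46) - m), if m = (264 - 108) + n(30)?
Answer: 1537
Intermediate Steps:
n(A) = 2*A
m = 216 (m = (264 - 108) + 2*30 = 156 + 60 = 216)
2905 + ((-1106 - 1*46) - m) = 2905 + ((-1106 - 1*46) - 1*216) = 2905 + ((-1106 - 46) - 216) = 2905 + (-1152 - 216) = 2905 - 1368 = 1537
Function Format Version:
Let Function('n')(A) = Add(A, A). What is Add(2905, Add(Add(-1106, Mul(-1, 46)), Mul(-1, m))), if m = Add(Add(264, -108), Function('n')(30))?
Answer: 1537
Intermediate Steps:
Function('n')(A) = Mul(2, A)
m = 216 (m = Add(Add(264, -108), Mul(2, 30)) = Add(156, 60) = 216)
Add(2905, Add(Add(-1106, Mul(-1, 46)), Mul(-1, m))) = Add(2905, Add(Add(-1106, Mul(-1, 46)), Mul(-1, 216))) = Add(2905, Add(Add(-1106, -46), -216)) = Add(2905, Add(-1152, -216)) = Add(2905, -1368) = 1537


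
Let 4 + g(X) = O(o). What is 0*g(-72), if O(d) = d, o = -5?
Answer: 0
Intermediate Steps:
g(X) = -9 (g(X) = -4 - 5 = -9)
0*g(-72) = 0*(-9) = 0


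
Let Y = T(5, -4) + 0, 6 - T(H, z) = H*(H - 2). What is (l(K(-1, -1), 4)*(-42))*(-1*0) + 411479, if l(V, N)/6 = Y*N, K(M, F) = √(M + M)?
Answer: 411479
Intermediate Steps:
K(M, F) = √2*√M (K(M, F) = √(2*M) = √2*√M)
T(H, z) = 6 - H*(-2 + H) (T(H, z) = 6 - H*(H - 2) = 6 - H*(-2 + H))
Y = -9 (Y = (6 - 1*5² + 2*5) + 0 = (6 - 1*25 + 10) + 0 = (6 - 25 + 10) + 0 = -9 + 0 = -9)
l(V, N) = -54*N (l(V, N) = 6*(-9*N) = -54*N)
(l(K(-1, -1), 4)*(-42))*(-1*0) + 411479 = (-54*4*(-42))*(-1*0) + 411479 = -216*(-42)*0 + 411479 = 9072*0 + 411479 = 0 + 411479 = 411479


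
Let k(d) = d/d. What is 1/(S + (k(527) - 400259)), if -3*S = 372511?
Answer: -3/1573285 ≈ -1.9068e-6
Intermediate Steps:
S = -372511/3 (S = -1/3*372511 = -372511/3 ≈ -1.2417e+5)
k(d) = 1
1/(S + (k(527) - 400259)) = 1/(-372511/3 + (1 - 400259)) = 1/(-372511/3 - 400258) = 1/(-1573285/3) = -3/1573285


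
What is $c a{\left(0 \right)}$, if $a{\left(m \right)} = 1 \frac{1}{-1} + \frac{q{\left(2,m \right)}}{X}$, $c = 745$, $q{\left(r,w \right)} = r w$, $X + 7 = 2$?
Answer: $-745$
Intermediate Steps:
$X = -5$ ($X = -7 + 2 = -5$)
$a{\left(m \right)} = -1 - \frac{2 m}{5}$ ($a{\left(m \right)} = 1 \frac{1}{-1} + \frac{2 m}{-5} = 1 \left(-1\right) + 2 m \left(- \frac{1}{5}\right) = -1 - \frac{2 m}{5}$)
$c a{\left(0 \right)} = 745 \left(-1 - 0\right) = 745 \left(-1 + 0\right) = 745 \left(-1\right) = -745$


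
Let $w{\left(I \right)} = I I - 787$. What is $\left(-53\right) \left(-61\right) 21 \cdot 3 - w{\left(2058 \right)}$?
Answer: $-4030898$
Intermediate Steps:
$w{\left(I \right)} = -787 + I^{2}$ ($w{\left(I \right)} = I^{2} - 787 = -787 + I^{2}$)
$\left(-53\right) \left(-61\right) 21 \cdot 3 - w{\left(2058 \right)} = \left(-53\right) \left(-61\right) 21 \cdot 3 - \left(-787 + 2058^{2}\right) = 3233 \cdot 21 \cdot 3 - \left(-787 + 4235364\right) = 67893 \cdot 3 - 4234577 = 203679 - 4234577 = -4030898$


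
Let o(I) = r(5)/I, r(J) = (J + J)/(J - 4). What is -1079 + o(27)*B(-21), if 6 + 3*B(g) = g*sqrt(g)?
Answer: -29153/27 - 70*I*sqrt(21)/27 ≈ -1079.7 - 11.881*I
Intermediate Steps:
r(J) = 2*J/(-4 + J) (r(J) = (2*J)/(-4 + J) = 2*J/(-4 + J))
B(g) = -2 + g**(3/2)/3 (B(g) = -2 + (g*sqrt(g))/3 = -2 + g**(3/2)/3)
o(I) = 10/I (o(I) = (2*5/(-4 + 5))/I = (2*5/1)/I = (2*5*1)/I = 10/I)
-1079 + o(27)*B(-21) = -1079 + (10/27)*(-2 + (-21)**(3/2)/3) = -1079 + (10*(1/27))*(-2 + (-21*I*sqrt(21))/3) = -1079 + 10*(-2 - 7*I*sqrt(21))/27 = -1079 + (-20/27 - 70*I*sqrt(21)/27) = -29153/27 - 70*I*sqrt(21)/27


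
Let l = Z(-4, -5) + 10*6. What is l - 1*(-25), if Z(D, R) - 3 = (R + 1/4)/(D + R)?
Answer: 3187/36 ≈ 88.528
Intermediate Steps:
Z(D, R) = 3 + (¼ + R)/(D + R) (Z(D, R) = 3 + (R + 1/4)/(D + R) = 3 + (R + ¼)/(D + R) = 3 + (¼ + R)/(D + R))
l = 2287/36 (l = (¼ + 3*(-4) + 4*(-5))/(-4 - 5) + 10*6 = (¼ - 12 - 20)/(-9) + 60 = -⅑*(-127/4) + 60 = 127/36 + 60 = 2287/36 ≈ 63.528)
l - 1*(-25) = 2287/36 - 1*(-25) = 2287/36 + 25 = 3187/36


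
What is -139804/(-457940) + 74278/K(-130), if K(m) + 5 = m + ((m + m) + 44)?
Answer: -1213064147/5740605 ≈ -211.31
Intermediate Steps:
K(m) = 39 + 3*m (K(m) = -5 + (m + ((m + m) + 44)) = -5 + (m + (2*m + 44)) = -5 + (m + (44 + 2*m)) = -5 + (44 + 3*m) = 39 + 3*m)
-139804/(-457940) + 74278/K(-130) = -139804/(-457940) + 74278/(39 + 3*(-130)) = -139804*(-1/457940) + 74278/(39 - 390) = 4993/16355 + 74278/(-351) = 4993/16355 + 74278*(-1/351) = 4993/16355 - 74278/351 = -1213064147/5740605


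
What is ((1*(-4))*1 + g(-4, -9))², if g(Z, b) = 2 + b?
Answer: 121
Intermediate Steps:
((1*(-4))*1 + g(-4, -9))² = ((1*(-4))*1 + (2 - 9))² = (-4*1 - 7)² = (-4 - 7)² = (-11)² = 121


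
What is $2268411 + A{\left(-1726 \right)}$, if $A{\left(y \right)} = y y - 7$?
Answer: $5247480$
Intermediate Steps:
$A{\left(y \right)} = -7 + y^{2}$ ($A{\left(y \right)} = y^{2} - 7 = -7 + y^{2}$)
$2268411 + A{\left(-1726 \right)} = 2268411 - \left(7 - \left(-1726\right)^{2}\right) = 2268411 + \left(-7 + 2979076\right) = 2268411 + 2979069 = 5247480$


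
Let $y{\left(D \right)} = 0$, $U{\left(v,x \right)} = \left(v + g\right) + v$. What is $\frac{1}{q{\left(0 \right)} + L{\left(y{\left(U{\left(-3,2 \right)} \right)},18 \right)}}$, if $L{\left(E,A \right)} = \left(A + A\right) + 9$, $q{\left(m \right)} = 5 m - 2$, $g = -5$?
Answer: $\frac{1}{43} \approx 0.023256$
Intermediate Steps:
$U{\left(v,x \right)} = -5 + 2 v$ ($U{\left(v,x \right)} = \left(v - 5\right) + v = \left(-5 + v\right) + v = -5 + 2 v$)
$q{\left(m \right)} = -2 + 5 m$
$L{\left(E,A \right)} = 9 + 2 A$ ($L{\left(E,A \right)} = 2 A + 9 = 9 + 2 A$)
$\frac{1}{q{\left(0 \right)} + L{\left(y{\left(U{\left(-3,2 \right)} \right)},18 \right)}} = \frac{1}{\left(-2 + 5 \cdot 0\right) + \left(9 + 2 \cdot 18\right)} = \frac{1}{\left(-2 + 0\right) + \left(9 + 36\right)} = \frac{1}{-2 + 45} = \frac{1}{43}$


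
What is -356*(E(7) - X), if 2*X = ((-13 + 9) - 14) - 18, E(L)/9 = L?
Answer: -28836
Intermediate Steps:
E(L) = 9*L
X = -18 (X = (((-13 + 9) - 14) - 18)/2 = ((-4 - 14) - 18)/2 = (-18 - 18)/2 = (½)*(-36) = -18)
-356*(E(7) - X) = -356*(9*7 - 1*(-18)) = -356*(63 + 18) = -356*81 = -28836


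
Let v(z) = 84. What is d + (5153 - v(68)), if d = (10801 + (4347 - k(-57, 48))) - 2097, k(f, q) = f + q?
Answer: 18129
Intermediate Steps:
d = 13060 (d = (10801 + (4347 - (-57 + 48))) - 2097 = (10801 + (4347 - 1*(-9))) - 2097 = (10801 + (4347 + 9)) - 2097 = (10801 + 4356) - 2097 = 15157 - 2097 = 13060)
d + (5153 - v(68)) = 13060 + (5153 - 1*84) = 13060 + (5153 - 84) = 13060 + 5069 = 18129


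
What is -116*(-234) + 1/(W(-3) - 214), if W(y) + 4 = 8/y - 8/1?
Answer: 18620781/686 ≈ 27144.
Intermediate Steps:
W(y) = -12 + 8/y (W(y) = -4 + (8/y - 8/1) = -4 + (8/y - 8*1) = -4 + (8/y - 8) = -4 + (-8 + 8/y) = -12 + 8/y)
-116*(-234) + 1/(W(-3) - 214) = -116*(-234) + 1/((-12 + 8/(-3)) - 214) = 27144 + 1/((-12 + 8*(-1/3)) - 214) = 27144 + 1/((-12 - 8/3) - 214) = 27144 + 1/(-44/3 - 214) = 27144 + 1/(-686/3) = 27144 - 3/686 = 18620781/686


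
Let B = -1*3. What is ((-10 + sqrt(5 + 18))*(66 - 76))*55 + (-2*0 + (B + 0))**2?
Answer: 5509 - 550*sqrt(23) ≈ 2871.3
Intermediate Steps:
B = -3
((-10 + sqrt(5 + 18))*(66 - 76))*55 + (-2*0 + (B + 0))**2 = ((-10 + sqrt(5 + 18))*(66 - 76))*55 + (-2*0 + (-3 + 0))**2 = ((-10 + sqrt(23))*(-10))*55 + (0 - 3)**2 = (100 - 10*sqrt(23))*55 + (-3)**2 = (5500 - 550*sqrt(23)) + 9 = 5509 - 550*sqrt(23)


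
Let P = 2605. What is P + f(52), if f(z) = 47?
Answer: 2652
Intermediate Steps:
P + f(52) = 2605 + 47 = 2652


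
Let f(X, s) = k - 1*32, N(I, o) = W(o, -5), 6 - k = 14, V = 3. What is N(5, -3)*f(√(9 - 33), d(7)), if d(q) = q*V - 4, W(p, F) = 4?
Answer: -160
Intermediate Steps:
k = -8 (k = 6 - 1*14 = 6 - 14 = -8)
d(q) = -4 + 3*q (d(q) = q*3 - 4 = 3*q - 4 = -4 + 3*q)
N(I, o) = 4
f(X, s) = -40 (f(X, s) = -8 - 1*32 = -8 - 32 = -40)
N(5, -3)*f(√(9 - 33), d(7)) = 4*(-40) = -160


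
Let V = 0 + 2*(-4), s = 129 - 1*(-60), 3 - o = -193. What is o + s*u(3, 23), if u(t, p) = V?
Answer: -1316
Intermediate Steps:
o = 196 (o = 3 - 1*(-193) = 3 + 193 = 196)
s = 189 (s = 129 + 60 = 189)
V = -8 (V = 0 - 8 = -8)
u(t, p) = -8
o + s*u(3, 23) = 196 + 189*(-8) = 196 - 1512 = -1316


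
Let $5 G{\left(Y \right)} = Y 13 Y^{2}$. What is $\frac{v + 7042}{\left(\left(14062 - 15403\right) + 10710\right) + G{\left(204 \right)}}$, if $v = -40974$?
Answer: $- \frac{169660}{110412477} \approx -0.0015366$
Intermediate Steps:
$G{\left(Y \right)} = \frac{13 Y^{3}}{5}$ ($G{\left(Y \right)} = \frac{Y 13 Y^{2}}{5} = \frac{13 Y Y^{2}}{5} = \frac{13 Y^{3}}{5}$)
$\frac{v + 7042}{\left(\left(14062 - 15403\right) + 10710\right) + G{\left(204 \right)}} = \frac{-40974 + 7042}{\left(\left(14062 - 15403\right) + 10710\right) + \frac{13 \cdot 204^{3}}{5}} = - \frac{33932}{\left(-1341 + 10710\right) + \frac{13}{5} \cdot 8489664} = - \frac{33932}{9369 + \frac{110365632}{5}} = - \frac{33932}{\frac{110412477}{5}} = \left(-33932\right) \frac{5}{110412477} = - \frac{169660}{110412477}$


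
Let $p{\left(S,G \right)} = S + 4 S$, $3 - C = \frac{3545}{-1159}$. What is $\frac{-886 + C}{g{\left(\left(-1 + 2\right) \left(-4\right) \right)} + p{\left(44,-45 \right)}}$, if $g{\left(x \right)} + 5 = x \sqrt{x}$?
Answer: $- \frac{219268180}{53648951} - \frac{8158816 i}{53648951} \approx -4.0871 - 0.15208 i$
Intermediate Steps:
$C = \frac{7022}{1159}$ ($C = 3 - \frac{3545}{-1159} = 3 - 3545 \left(- \frac{1}{1159}\right) = 3 - - \frac{3545}{1159} = 3 + \frac{3545}{1159} = \frac{7022}{1159} \approx 6.0587$)
$p{\left(S,G \right)} = 5 S$
$g{\left(x \right)} = -5 + x^{\frac{3}{2}}$ ($g{\left(x \right)} = -5 + x \sqrt{x} = -5 + x^{\frac{3}{2}}$)
$\frac{-886 + C}{g{\left(\left(-1 + 2\right) \left(-4\right) \right)} + p{\left(44,-45 \right)}} = \frac{-886 + \frac{7022}{1159}}{\left(-5 + \left(\left(-1 + 2\right) \left(-4\right)\right)^{\frac{3}{2}}\right) + 5 \cdot 44} = - \frac{1019852}{1159 \left(\left(-5 + \left(1 \left(-4\right)\right)^{\frac{3}{2}}\right) + 220\right)} = - \frac{1019852}{1159 \left(\left(-5 + \left(-4\right)^{\frac{3}{2}}\right) + 220\right)} = - \frac{1019852}{1159 \left(\left(-5 - 8 i\right) + 220\right)} = - \frac{1019852}{1159 \left(215 - 8 i\right)} = - \frac{1019852 \frac{215 + 8 i}{46289}}{1159} = - \frac{1019852 \left(215 + 8 i\right)}{53648951}$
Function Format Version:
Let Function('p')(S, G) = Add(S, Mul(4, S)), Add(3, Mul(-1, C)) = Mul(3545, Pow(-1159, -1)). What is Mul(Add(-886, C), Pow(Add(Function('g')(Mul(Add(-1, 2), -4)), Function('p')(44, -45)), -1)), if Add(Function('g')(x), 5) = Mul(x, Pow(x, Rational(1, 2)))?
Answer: Add(Rational(-219268180, 53648951), Mul(Rational(-8158816, 53648951), I)) ≈ Add(-4.0871, Mul(-0.15208, I))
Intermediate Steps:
C = Rational(7022, 1159) (C = Add(3, Mul(-1, Mul(3545, Pow(-1159, -1)))) = Add(3, Mul(-1, Mul(3545, Rational(-1, 1159)))) = Add(3, Mul(-1, Rational(-3545, 1159))) = Add(3, Rational(3545, 1159)) = Rational(7022, 1159) ≈ 6.0587)
Function('p')(S, G) = Mul(5, S)
Function('g')(x) = Add(-5, Pow(x, Rational(3, 2))) (Function('g')(x) = Add(-5, Mul(x, Pow(x, Rational(1, 2)))) = Add(-5, Pow(x, Rational(3, 2))))
Mul(Add(-886, C), Pow(Add(Function('g')(Mul(Add(-1, 2), -4)), Function('p')(44, -45)), -1)) = Mul(Add(-886, Rational(7022, 1159)), Pow(Add(Add(-5, Pow(Mul(Add(-1, 2), -4), Rational(3, 2))), Mul(5, 44)), -1)) = Mul(Rational(-1019852, 1159), Pow(Add(Add(-5, Pow(Mul(1, -4), Rational(3, 2))), 220), -1)) = Mul(Rational(-1019852, 1159), Pow(Add(Add(-5, Pow(-4, Rational(3, 2))), 220), -1)) = Mul(Rational(-1019852, 1159), Pow(Add(Add(-5, Mul(-8, I)), 220), -1)) = Mul(Rational(-1019852, 1159), Pow(Add(215, Mul(-8, I)), -1)) = Mul(Rational(-1019852, 1159), Mul(Rational(1, 46289), Add(215, Mul(8, I)))) = Mul(Rational(-1019852, 53648951), Add(215, Mul(8, I)))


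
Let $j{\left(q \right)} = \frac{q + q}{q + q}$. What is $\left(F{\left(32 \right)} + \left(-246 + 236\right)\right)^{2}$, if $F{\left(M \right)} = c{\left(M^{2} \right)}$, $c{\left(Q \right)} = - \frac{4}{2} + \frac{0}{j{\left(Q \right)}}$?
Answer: $144$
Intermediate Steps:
$j{\left(q \right)} = 1$ ($j{\left(q \right)} = \frac{2 q}{2 q} = 2 q \frac{1}{2 q} = 1$)
$c{\left(Q \right)} = -2$ ($c{\left(Q \right)} = - \frac{4}{2} + \frac{0}{1} = \left(-4\right) \frac{1}{2} + 0 \cdot 1 = -2 + 0 = -2$)
$F{\left(M \right)} = -2$
$\left(F{\left(32 \right)} + \left(-246 + 236\right)\right)^{2} = \left(-2 + \left(-246 + 236\right)\right)^{2} = \left(-2 - 10\right)^{2} = \left(-12\right)^{2} = 144$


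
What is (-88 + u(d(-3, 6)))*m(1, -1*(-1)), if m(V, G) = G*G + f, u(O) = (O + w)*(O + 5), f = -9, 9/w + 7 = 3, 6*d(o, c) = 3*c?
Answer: 656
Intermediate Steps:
d(o, c) = c/2 (d(o, c) = (3*c)/6 = c/2)
w = -9/4 (w = 9/(-7 + 3) = 9/(-4) = 9*(-¼) = -9/4 ≈ -2.2500)
u(O) = (5 + O)*(-9/4 + O) (u(O) = (O - 9/4)*(O + 5) = (-9/4 + O)*(5 + O) = (5 + O)*(-9/4 + O))
m(V, G) = -9 + G² (m(V, G) = G*G - 9 = G² - 9 = -9 + G²)
(-88 + u(d(-3, 6)))*m(1, -1*(-1)) = (-88 + (-45/4 + ((½)*6)² + 11*((½)*6)/4))*(-9 + (-1*(-1))²) = (-88 + (-45/4 + 3² + (11/4)*3))*(-9 + 1²) = (-88 + (-45/4 + 9 + 33/4))*(-9 + 1) = (-88 + 6)*(-8) = -82*(-8) = 656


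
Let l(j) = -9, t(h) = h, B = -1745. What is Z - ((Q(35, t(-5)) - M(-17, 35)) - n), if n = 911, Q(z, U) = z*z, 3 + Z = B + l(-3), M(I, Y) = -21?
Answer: -2092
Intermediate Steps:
Z = -1757 (Z = -3 + (-1745 - 9) = -3 - 1754 = -1757)
Q(z, U) = z²
Z - ((Q(35, t(-5)) - M(-17, 35)) - n) = -1757 - ((35² - 1*(-21)) - 1*911) = -1757 - ((1225 + 21) - 911) = -1757 - (1246 - 911) = -1757 - 1*335 = -1757 - 335 = -2092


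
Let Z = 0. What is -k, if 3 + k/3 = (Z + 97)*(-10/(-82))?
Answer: -1086/41 ≈ -26.488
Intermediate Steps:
k = 1086/41 (k = -9 + 3*((0 + 97)*(-10/(-82))) = -9 + 3*(97*(-10*(-1/82))) = -9 + 3*(97*(5/41)) = -9 + 3*(485/41) = -9 + 1455/41 = 1086/41 ≈ 26.488)
-k = -1*1086/41 = -1086/41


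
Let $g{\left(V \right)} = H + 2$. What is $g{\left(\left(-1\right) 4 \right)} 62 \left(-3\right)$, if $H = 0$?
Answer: $-372$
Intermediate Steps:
$g{\left(V \right)} = 2$ ($g{\left(V \right)} = 0 + 2 = 2$)
$g{\left(\left(-1\right) 4 \right)} 62 \left(-3\right) = 2 \cdot 62 \left(-3\right) = 2 \left(-186\right) = -372$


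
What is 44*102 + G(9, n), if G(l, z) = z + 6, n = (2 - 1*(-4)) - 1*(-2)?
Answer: 4502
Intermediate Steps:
n = 8 (n = (2 + 4) + 2 = 6 + 2 = 8)
G(l, z) = 6 + z
44*102 + G(9, n) = 44*102 + (6 + 8) = 4488 + 14 = 4502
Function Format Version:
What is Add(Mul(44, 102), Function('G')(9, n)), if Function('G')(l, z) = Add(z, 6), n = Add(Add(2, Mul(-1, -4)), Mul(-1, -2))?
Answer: 4502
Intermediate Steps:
n = 8 (n = Add(Add(2, 4), 2) = Add(6, 2) = 8)
Function('G')(l, z) = Add(6, z)
Add(Mul(44, 102), Function('G')(9, n)) = Add(Mul(44, 102), Add(6, 8)) = Add(4488, 14) = 4502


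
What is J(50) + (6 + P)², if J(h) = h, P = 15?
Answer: 491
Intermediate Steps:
J(50) + (6 + P)² = 50 + (6 + 15)² = 50 + 21² = 50 + 441 = 491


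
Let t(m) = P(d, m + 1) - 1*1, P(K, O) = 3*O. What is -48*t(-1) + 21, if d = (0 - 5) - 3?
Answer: 69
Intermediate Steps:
d = -8 (d = -5 - 3 = -8)
t(m) = 2 + 3*m (t(m) = 3*(m + 1) - 1*1 = 3*(1 + m) - 1 = (3 + 3*m) - 1 = 2 + 3*m)
-48*t(-1) + 21 = -48*(2 + 3*(-1)) + 21 = -48*(2 - 3) + 21 = -48*(-1) + 21 = 48 + 21 = 69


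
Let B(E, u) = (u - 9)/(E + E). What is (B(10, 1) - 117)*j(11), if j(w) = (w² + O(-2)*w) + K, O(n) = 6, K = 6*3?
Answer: -24067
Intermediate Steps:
B(E, u) = (-9 + u)/(2*E) (B(E, u) = (-9 + u)/((2*E)) = (-9 + u)*(1/(2*E)) = (-9 + u)/(2*E))
K = 18
j(w) = 18 + w² + 6*w (j(w) = (w² + 6*w) + 18 = 18 + w² + 6*w)
(B(10, 1) - 117)*j(11) = ((½)*(-9 + 1)/10 - 117)*(18 + 11² + 6*11) = ((½)*(⅒)*(-8) - 117)*(18 + 121 + 66) = (-⅖ - 117)*205 = -587/5*205 = -24067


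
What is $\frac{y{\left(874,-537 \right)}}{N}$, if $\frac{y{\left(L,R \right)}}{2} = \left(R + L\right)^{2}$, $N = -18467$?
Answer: $- \frac{227138}{18467} \approx -12.3$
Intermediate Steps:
$y{\left(L,R \right)} = 2 \left(L + R\right)^{2}$ ($y{\left(L,R \right)} = 2 \left(R + L\right)^{2} = 2 \left(L + R\right)^{2}$)
$\frac{y{\left(874,-537 \right)}}{N} = \frac{2 \left(874 - 537\right)^{2}}{-18467} = 2 \cdot 337^{2} \left(- \frac{1}{18467}\right) = 2 \cdot 113569 \left(- \frac{1}{18467}\right) = 227138 \left(- \frac{1}{18467}\right) = - \frac{227138}{18467}$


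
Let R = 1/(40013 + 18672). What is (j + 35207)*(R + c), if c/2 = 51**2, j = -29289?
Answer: 164240301598/5335 ≈ 3.0785e+7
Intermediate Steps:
R = 1/58685 ≈ 1.7040e-5
c = 5202 (c = 2*51**2 = 2*2601 = 5202)
(j + 35207)*(R + c) = (-29289 + 35207)*(1/58685 + 5202) = 5918*(305279371/58685) = 164240301598/5335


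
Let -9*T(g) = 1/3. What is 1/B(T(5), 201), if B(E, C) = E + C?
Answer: 27/5426 ≈ 0.0049760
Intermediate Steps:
T(g) = -1/27 (T(g) = -⅑/3 = -⅑*⅓ = -1/27)
B(E, C) = C + E
1/B(T(5), 201) = 1/(201 - 1/27) = 1/(5426/27) = 27/5426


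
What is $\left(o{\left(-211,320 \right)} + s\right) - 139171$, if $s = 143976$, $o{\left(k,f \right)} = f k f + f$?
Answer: $-21601275$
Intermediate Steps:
$o{\left(k,f \right)} = f + k f^{2}$ ($o{\left(k,f \right)} = k f^{2} + f = f + k f^{2}$)
$\left(o{\left(-211,320 \right)} + s\right) - 139171 = \left(320 \left(1 + 320 \left(-211\right)\right) + 143976\right) - 139171 = \left(320 \left(1 - 67520\right) + 143976\right) - 139171 = \left(320 \left(-67519\right) + 143976\right) - 139171 = \left(-21606080 + 143976\right) - 139171 = -21462104 - 139171 = -21601275$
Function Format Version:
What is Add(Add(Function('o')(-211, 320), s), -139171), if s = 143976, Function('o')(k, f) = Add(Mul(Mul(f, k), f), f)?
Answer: -21601275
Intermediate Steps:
Function('o')(k, f) = Add(f, Mul(k, Pow(f, 2))) (Function('o')(k, f) = Add(Mul(k, Pow(f, 2)), f) = Add(f, Mul(k, Pow(f, 2))))
Add(Add(Function('o')(-211, 320), s), -139171) = Add(Add(Mul(320, Add(1, Mul(320, -211))), 143976), -139171) = Add(Add(Mul(320, Add(1, -67520)), 143976), -139171) = Add(Add(Mul(320, -67519), 143976), -139171) = Add(Add(-21606080, 143976), -139171) = Add(-21462104, -139171) = -21601275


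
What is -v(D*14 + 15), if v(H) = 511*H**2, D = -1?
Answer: -511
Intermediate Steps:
-v(D*14 + 15) = -511*(-1*14 + 15)**2 = -511*(-14 + 15)**2 = -511*1**2 = -511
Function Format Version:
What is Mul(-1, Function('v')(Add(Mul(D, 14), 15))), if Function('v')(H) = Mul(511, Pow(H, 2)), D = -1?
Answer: -511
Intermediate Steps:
Mul(-1, Function('v')(Add(Mul(D, 14), 15))) = Mul(-1, Mul(511, Pow(Add(Mul(-1, 14), 15), 2))) = Mul(-1, Mul(511, Pow(Add(-14, 15), 2))) = Mul(-1, Mul(511, Pow(1, 2))) = Mul(-1, Mul(511, 1)) = Mul(-1, 511) = -511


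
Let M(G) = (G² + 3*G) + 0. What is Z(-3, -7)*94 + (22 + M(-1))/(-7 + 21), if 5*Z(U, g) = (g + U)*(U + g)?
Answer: 13170/7 ≈ 1881.4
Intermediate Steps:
Z(U, g) = (U + g)²/5 (Z(U, g) = ((g + U)*(U + g))/5 = ((U + g)*(U + g))/5 = (U + g)²/5)
M(G) = G² + 3*G
Z(-3, -7)*94 + (22 + M(-1))/(-7 + 21) = ((-3 - 7)²/5)*94 + (22 - (3 - 1))/(-7 + 21) = ((⅕)*(-10)²)*94 + (22 - 1*2)/14 = ((⅕)*100)*94 + (22 - 2)*(1/14) = 20*94 + 20*(1/14) = 1880 + 10/7 = 13170/7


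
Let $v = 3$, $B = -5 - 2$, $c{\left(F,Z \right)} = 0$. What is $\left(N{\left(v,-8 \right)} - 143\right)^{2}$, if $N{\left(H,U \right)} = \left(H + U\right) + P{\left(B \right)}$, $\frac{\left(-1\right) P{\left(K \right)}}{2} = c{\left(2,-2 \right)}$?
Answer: $21904$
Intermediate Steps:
$B = -7$ ($B = -5 - 2 = -7$)
$P{\left(K \right)} = 0$ ($P{\left(K \right)} = \left(-2\right) 0 = 0$)
$N{\left(H,U \right)} = H + U$ ($N{\left(H,U \right)} = \left(H + U\right) + 0 = H + U$)
$\left(N{\left(v,-8 \right)} - 143\right)^{2} = \left(\left(3 - 8\right) - 143\right)^{2} = \left(-5 - 143\right)^{2} = \left(-148\right)^{2} = 21904$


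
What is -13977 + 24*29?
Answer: -13281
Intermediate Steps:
-13977 + 24*29 = -13977 + 696 = -13281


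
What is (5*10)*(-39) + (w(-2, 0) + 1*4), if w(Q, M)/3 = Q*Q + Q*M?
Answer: -1934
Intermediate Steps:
w(Q, M) = 3*Q² + 3*M*Q (w(Q, M) = 3*(Q*Q + Q*M) = 3*(Q² + M*Q) = 3*Q² + 3*M*Q)
(5*10)*(-39) + (w(-2, 0) + 1*4) = (5*10)*(-39) + (3*(-2)*(0 - 2) + 1*4) = 50*(-39) + (3*(-2)*(-2) + 4) = -1950 + (12 + 4) = -1950 + 16 = -1934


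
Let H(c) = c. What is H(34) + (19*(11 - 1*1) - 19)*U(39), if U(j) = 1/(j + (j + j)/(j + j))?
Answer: 1531/40 ≈ 38.275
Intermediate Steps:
U(j) = 1/(1 + j) (U(j) = 1/(j + (2*j)/((2*j))) = 1/(j + (2*j)*(1/(2*j))) = 1/(j + 1) = 1/(1 + j))
H(34) + (19*(11 - 1*1) - 19)*U(39) = 34 + (19*(11 - 1*1) - 19)/(1 + 39) = 34 + (19*(11 - 1) - 19)/40 = 34 + (19*10 - 19)*(1/40) = 34 + (190 - 19)*(1/40) = 34 + 171*(1/40) = 34 + 171/40 = 1531/40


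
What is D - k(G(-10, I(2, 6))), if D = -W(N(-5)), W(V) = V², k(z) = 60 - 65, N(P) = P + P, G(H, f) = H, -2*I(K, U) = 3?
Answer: -95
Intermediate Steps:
I(K, U) = -3/2 (I(K, U) = -½*3 = -3/2)
N(P) = 2*P
k(z) = -5
D = -100 (D = -(2*(-5))² = -1*(-10)² = -1*100 = -100)
D - k(G(-10, I(2, 6))) = -100 - 1*(-5) = -100 + 5 = -95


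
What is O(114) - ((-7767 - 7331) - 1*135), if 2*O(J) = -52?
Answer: 15207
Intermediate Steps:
O(J) = -26 (O(J) = (1/2)*(-52) = -26)
O(114) - ((-7767 - 7331) - 1*135) = -26 - ((-7767 - 7331) - 1*135) = -26 - (-15098 - 135) = -26 - 1*(-15233) = -26 + 15233 = 15207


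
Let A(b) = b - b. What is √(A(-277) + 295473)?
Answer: √295473 ≈ 543.57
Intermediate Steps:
A(b) = 0
√(A(-277) + 295473) = √(0 + 295473) = √295473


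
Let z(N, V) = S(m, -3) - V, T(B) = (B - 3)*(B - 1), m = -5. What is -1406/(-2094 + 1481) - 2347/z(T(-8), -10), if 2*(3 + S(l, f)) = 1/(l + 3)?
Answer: -5716882/16551 ≈ -345.41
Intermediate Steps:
T(B) = (-1 + B)*(-3 + B) (T(B) = (-3 + B)*(-1 + B) = (-1 + B)*(-3 + B))
S(l, f) = -3 + 1/(2*(3 + l)) (S(l, f) = -3 + 1/(2*(l + 3)) = -3 + 1/(2*(3 + l)))
z(N, V) = -13/4 - V (z(N, V) = (-17 - 6*(-5))/(2*(3 - 5)) - V = (1/2)*(-17 + 30)/(-2) - V = (1/2)*(-1/2)*13 - V = -13/4 - V)
-1406/(-2094 + 1481) - 2347/z(T(-8), -10) = -1406/(-2094 + 1481) - 2347/(-13/4 - 1*(-10)) = -1406/(-613) - 2347/(-13/4 + 10) = -1406*(-1/613) - 2347/27/4 = 1406/613 - 2347*4/27 = 1406/613 - 9388/27 = -5716882/16551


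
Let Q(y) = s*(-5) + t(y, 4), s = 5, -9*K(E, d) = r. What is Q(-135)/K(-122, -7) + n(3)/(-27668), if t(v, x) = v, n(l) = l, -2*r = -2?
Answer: 39841917/27668 ≈ 1440.0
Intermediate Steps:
r = 1 (r = -½*(-2) = 1)
K(E, d) = -⅑ (K(E, d) = -⅑*1 = -⅑)
Q(y) = -25 + y (Q(y) = 5*(-5) + y = -25 + y)
Q(-135)/K(-122, -7) + n(3)/(-27668) = (-25 - 135)/(-⅑) + 3/(-27668) = -160*(-9) + 3*(-1/27668) = 1440 - 3/27668 = 39841917/27668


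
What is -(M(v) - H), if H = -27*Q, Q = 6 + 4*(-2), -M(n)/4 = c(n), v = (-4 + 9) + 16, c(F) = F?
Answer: 138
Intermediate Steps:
v = 21 (v = 5 + 16 = 21)
M(n) = -4*n
Q = -2 (Q = 6 - 8 = -2)
H = 54 (H = -27*(-2) = 54)
-(M(v) - H) = -(-4*21 - 1*54) = -(-84 - 54) = -1*(-138) = 138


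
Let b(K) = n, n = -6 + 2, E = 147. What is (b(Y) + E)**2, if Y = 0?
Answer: 20449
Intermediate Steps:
n = -4
b(K) = -4
(b(Y) + E)**2 = (-4 + 147)**2 = 143**2 = 20449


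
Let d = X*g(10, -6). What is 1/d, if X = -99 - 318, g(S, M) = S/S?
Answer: -1/417 ≈ -0.0023981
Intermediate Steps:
g(S, M) = 1
X = -417
d = -417 (d = -417*1 = -417)
1/d = 1/(-417) = -1/417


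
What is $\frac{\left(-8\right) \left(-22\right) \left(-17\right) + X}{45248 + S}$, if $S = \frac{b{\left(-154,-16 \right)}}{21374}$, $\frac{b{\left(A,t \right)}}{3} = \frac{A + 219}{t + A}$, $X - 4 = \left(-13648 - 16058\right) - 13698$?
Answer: $- \frac{33713808672}{32882445529} \approx -1.0253$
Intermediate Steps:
$X = -43400$ ($X = 4 - 43404 = -43400$)
$b{\left(A,t \right)} = \frac{3 \left(219 + A\right)}{A + t}$ ($b{\left(A,t \right)} = 3 \frac{A + 219}{t + A} = 3 \frac{219 + A}{A + t} = \frac{3 \left(219 + A\right)}{A + t}$)
$S = - \frac{39}{726716}$ ($S = \frac{3 \frac{1}{-154 - 16} \left(219 - 154\right)}{21374} = 3 \frac{1}{-170} \cdot 65 \cdot \frac{1}{21374} = 3 \left(- \frac{1}{170}\right) 65 \cdot \frac{1}{21374} = \left(- \frac{39}{34}\right) \frac{1}{21374} = - \frac{39}{726716} \approx -5.3666 \cdot 10^{-5}$)
$\frac{\left(-8\right) \left(-22\right) \left(-17\right) + X}{45248 + S} = \frac{\left(-8\right) \left(-22\right) \left(-17\right) - 43400}{45248 - \frac{39}{726716}} = \frac{176 \left(-17\right) - 43400}{\frac{32882445529}{726716}} = \left(-2992 - 43400\right) \frac{726716}{32882445529} = \left(-46392\right) \frac{726716}{32882445529} = - \frac{33713808672}{32882445529}$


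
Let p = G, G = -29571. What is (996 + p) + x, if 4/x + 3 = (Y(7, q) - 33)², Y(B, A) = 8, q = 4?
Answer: -8886823/311 ≈ -28575.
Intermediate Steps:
p = -29571
x = 2/311 (x = 4/(-3 + (8 - 33)²) = 4/(-3 + (-25)²) = 4/(-3 + 625) = 4/622 = 4*(1/622) = 2/311 ≈ 0.0064309)
(996 + p) + x = (996 - 29571) + 2/311 = -28575 + 2/311 = -8886823/311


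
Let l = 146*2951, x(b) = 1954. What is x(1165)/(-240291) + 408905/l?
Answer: 97414318271/103528416186 ≈ 0.94094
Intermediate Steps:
l = 430846
x(1165)/(-240291) + 408905/l = 1954/(-240291) + 408905/430846 = 1954*(-1/240291) + 408905*(1/430846) = -1954/240291 + 408905/430846 = 97414318271/103528416186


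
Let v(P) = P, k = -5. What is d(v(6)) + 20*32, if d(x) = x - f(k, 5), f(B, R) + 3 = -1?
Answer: 650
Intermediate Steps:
f(B, R) = -4 (f(B, R) = -3 - 1 = -4)
d(x) = 4 + x (d(x) = x - 1*(-4) = x + 4 = 4 + x)
d(v(6)) + 20*32 = (4 + 6) + 20*32 = 10 + 640 = 650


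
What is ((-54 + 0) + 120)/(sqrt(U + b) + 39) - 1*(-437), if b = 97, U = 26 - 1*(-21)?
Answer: 7451/17 ≈ 438.29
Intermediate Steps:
U = 47 (U = 26 + 21 = 47)
((-54 + 0) + 120)/(sqrt(U + b) + 39) - 1*(-437) = ((-54 + 0) + 120)/(sqrt(47 + 97) + 39) - 1*(-437) = (-54 + 120)/(sqrt(144) + 39) + 437 = 66/(12 + 39) + 437 = 66/51 + 437 = 66*(1/51) + 437 = 22/17 + 437 = 7451/17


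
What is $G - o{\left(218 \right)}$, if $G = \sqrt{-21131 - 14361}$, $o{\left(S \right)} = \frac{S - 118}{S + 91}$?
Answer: $- \frac{100}{309} + 2 i \sqrt{8873} \approx -0.32362 + 188.39 i$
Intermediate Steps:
$o{\left(S \right)} = \frac{-118 + S}{91 + S}$
$G = 2 i \sqrt{8873}$ ($G = \sqrt{-35492} = 2 i \sqrt{8873} \approx 188.39 i$)
$G - o{\left(218 \right)} = 2 i \sqrt{8873} - \frac{-118 + 218}{91 + 218} = 2 i \sqrt{8873} - \frac{1}{309} \cdot 100 = 2 i \sqrt{8873} - \frac{100}{309} = - \frac{100}{309} + 2 i \sqrt{8873}$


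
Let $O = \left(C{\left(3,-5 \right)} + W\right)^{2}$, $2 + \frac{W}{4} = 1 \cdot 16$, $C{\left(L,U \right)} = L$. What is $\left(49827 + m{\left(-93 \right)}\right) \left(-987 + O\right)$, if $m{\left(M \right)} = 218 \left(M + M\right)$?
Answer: $23141826$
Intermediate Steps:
$m{\left(M \right)} = 436 M$ ($m{\left(M \right)} = 218 \cdot 2 M = 436 M$)
$W = 56$ ($W = -8 + 4 \cdot 1 \cdot 16 = -8 + 4 \cdot 16 = -8 + 64 = 56$)
$O = 3481$ ($O = \left(3 + 56\right)^{2} = 59^{2} = 3481$)
$\left(49827 + m{\left(-93 \right)}\right) \left(-987 + O\right) = \left(49827 + 436 \left(-93\right)\right) \left(-987 + 3481\right) = \left(49827 - 40548\right) 2494 = 9279 \cdot 2494 = 23141826$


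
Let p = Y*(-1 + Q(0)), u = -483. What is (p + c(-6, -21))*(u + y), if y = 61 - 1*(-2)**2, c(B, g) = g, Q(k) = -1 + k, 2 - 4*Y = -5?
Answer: 10437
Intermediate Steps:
Y = 7/4 (Y = 1/2 - 1/4*(-5) = 1/2 + 5/4 = 7/4 ≈ 1.7500)
y = 57 (y = 61 - 1*4 = 61 - 4 = 57)
p = -7/2 (p = 7*(-1 + (-1 + 0))/4 = 7*(-1 - 1)/4 = (7/4)*(-2) = -7/2 ≈ -3.5000)
(p + c(-6, -21))*(u + y) = (-7/2 - 21)*(-483 + 57) = -49/2*(-426) = 10437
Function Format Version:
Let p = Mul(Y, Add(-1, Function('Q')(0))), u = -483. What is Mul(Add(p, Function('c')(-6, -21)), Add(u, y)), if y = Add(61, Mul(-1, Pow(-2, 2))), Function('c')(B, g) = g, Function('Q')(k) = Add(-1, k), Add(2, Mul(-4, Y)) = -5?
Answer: 10437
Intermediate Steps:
Y = Rational(7, 4) (Y = Add(Rational(1, 2), Mul(Rational(-1, 4), -5)) = Add(Rational(1, 2), Rational(5, 4)) = Rational(7, 4) ≈ 1.7500)
y = 57 (y = Add(61, Mul(-1, 4)) = Add(61, -4) = 57)
p = Rational(-7, 2) (p = Mul(Rational(7, 4), Add(-1, Add(-1, 0))) = Mul(Rational(7, 4), Add(-1, -1)) = Mul(Rational(7, 4), -2) = Rational(-7, 2) ≈ -3.5000)
Mul(Add(p, Function('c')(-6, -21)), Add(u, y)) = Mul(Add(Rational(-7, 2), -21), Add(-483, 57)) = Mul(Rational(-49, 2), -426) = 10437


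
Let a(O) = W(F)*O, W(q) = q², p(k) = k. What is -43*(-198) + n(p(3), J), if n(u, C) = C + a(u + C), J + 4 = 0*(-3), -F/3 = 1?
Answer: 8501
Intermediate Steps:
F = -3 (F = -3*1 = -3)
J = -4 (J = -4 + 0*(-3) = -4 + 0 = -4)
a(O) = 9*O (a(O) = (-3)²*O = 9*O)
n(u, C) = 9*u + 10*C (n(u, C) = C + 9*(u + C) = C + 9*(C + u) = C + (9*C + 9*u) = 9*u + 10*C)
-43*(-198) + n(p(3), J) = -43*(-198) + (9*3 + 10*(-4)) = 8514 + (27 - 40) = 8514 - 13 = 8501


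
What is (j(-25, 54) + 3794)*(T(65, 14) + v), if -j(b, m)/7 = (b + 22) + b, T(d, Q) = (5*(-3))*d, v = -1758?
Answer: -10904670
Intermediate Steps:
T(d, Q) = -15*d
j(b, m) = -154 - 14*b (j(b, m) = -7*((b + 22) + b) = -7*((22 + b) + b) = -7*(22 + 2*b) = -154 - 14*b)
(j(-25, 54) + 3794)*(T(65, 14) + v) = ((-154 - 14*(-25)) + 3794)*(-15*65 - 1758) = ((-154 + 350) + 3794)*(-975 - 1758) = (196 + 3794)*(-2733) = 3990*(-2733) = -10904670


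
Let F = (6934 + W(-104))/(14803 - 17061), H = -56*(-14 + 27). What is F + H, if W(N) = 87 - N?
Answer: -1650949/2258 ≈ -731.16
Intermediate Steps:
H = -728 (H = -56*13 = -728)
F = -7125/2258 (F = (6934 + (87 - 1*(-104)))/(14803 - 17061) = (6934 + (87 + 104))/(-2258) = (6934 + 191)*(-1/2258) = 7125*(-1/2258) = -7125/2258 ≈ -3.1554)
F + H = -7125/2258 - 728 = -1650949/2258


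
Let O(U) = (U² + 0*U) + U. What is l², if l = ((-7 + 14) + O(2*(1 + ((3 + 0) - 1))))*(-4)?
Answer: 38416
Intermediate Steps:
O(U) = U + U² (O(U) = (U² + 0) + U = U² + U = U + U²)
l = -196 (l = ((-7 + 14) + (2*(1 + ((3 + 0) - 1)))*(1 + 2*(1 + ((3 + 0) - 1))))*(-4) = (7 + (2*(1 + (3 - 1)))*(1 + 2*(1 + (3 - 1))))*(-4) = (7 + (2*(1 + 2))*(1 + 2*(1 + 2)))*(-4) = (7 + (2*3)*(1 + 2*3))*(-4) = (7 + 6*(1 + 6))*(-4) = (7 + 6*7)*(-4) = (7 + 42)*(-4) = 49*(-4) = -196)
l² = (-196)² = 38416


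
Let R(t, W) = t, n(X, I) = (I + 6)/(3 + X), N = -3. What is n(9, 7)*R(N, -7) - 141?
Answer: -577/4 ≈ -144.25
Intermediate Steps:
n(X, I) = (6 + I)/(3 + X)
n(9, 7)*R(N, -7) - 141 = ((6 + 7)/(3 + 9))*(-3) - 141 = (13/12)*(-3) - 141 = -13/4 - 141 = -577/4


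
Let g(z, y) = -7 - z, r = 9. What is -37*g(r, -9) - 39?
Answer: 553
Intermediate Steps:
-37*g(r, -9) - 39 = -37*(-7 - 1*9) - 39 = -37*(-7 - 9) - 39 = -37*(-16) - 39 = 592 - 39 = 553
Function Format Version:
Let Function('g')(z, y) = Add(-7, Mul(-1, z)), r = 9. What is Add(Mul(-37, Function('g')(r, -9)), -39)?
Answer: 553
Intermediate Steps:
Add(Mul(-37, Function('g')(r, -9)), -39) = Add(Mul(-37, Add(-7, Mul(-1, 9))), -39) = Add(Mul(-37, Add(-7, -9)), -39) = Add(Mul(-37, -16), -39) = Add(592, -39) = 553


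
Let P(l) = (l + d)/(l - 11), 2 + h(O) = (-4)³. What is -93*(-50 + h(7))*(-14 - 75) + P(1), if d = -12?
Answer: -9601309/10 ≈ -9.6013e+5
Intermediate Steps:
h(O) = -66 (h(O) = -2 + (-4)³ = -2 - 64 = -66)
P(l) = (-12 + l)/(-11 + l) (P(l) = (l - 12)/(l - 11) = (-12 + l)/(-11 + l))
-93*(-50 + h(7))*(-14 - 75) + P(1) = -93*(-50 - 66)*(-14 - 75) + (-12 + 1)/(-11 + 1) = -(-10788)*(-89) - 11/(-10) = -93*10324 - ⅒*(-11) = -960132 + 11/10 = -9601309/10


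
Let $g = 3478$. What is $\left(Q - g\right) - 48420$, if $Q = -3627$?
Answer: $-55525$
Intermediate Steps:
$\left(Q - g\right) - 48420 = \left(-3627 - 3478\right) - 48420 = -7105 - 48420 = -55525$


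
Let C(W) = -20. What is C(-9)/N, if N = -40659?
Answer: 20/40659 ≈ 0.00049190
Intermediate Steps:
C(-9)/N = -20/(-40659) = -20*(-1/40659) = 20/40659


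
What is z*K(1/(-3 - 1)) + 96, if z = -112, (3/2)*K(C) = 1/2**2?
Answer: 232/3 ≈ 77.333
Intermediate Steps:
K(C) = 1/6 (K(C) = 2*(1/2**2)/3 = 2*(1/4)/3 = 2*(1*(1/4))/3 = (2/3)*(1/4) = 1/6)
z*K(1/(-3 - 1)) + 96 = -112*1/6 + 96 = -56/3 + 96 = 232/3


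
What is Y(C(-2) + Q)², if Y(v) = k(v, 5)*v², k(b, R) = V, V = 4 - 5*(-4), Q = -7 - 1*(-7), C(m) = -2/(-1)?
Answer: 9216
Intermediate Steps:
C(m) = 2 (C(m) = -2*(-1) = 2)
Q = 0 (Q = -7 + 7 = 0)
V = 24 (V = 4 + 20 = 24)
k(b, R) = 24
Y(v) = 24*v²
Y(C(-2) + Q)² = (24*(2 + 0)²)² = (24*2²)² = (24*4)² = 96² = 9216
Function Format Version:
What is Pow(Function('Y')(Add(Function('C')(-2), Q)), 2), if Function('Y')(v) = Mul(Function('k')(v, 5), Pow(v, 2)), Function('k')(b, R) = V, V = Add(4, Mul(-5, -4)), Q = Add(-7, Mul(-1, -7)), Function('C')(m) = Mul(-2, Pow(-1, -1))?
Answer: 9216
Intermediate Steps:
Function('C')(m) = 2 (Function('C')(m) = Mul(-2, -1) = 2)
Q = 0 (Q = Add(-7, 7) = 0)
V = 24 (V = Add(4, 20) = 24)
Function('k')(b, R) = 24
Function('Y')(v) = Mul(24, Pow(v, 2))
Pow(Function('Y')(Add(Function('C')(-2), Q)), 2) = Pow(Mul(24, Pow(Add(2, 0), 2)), 2) = Pow(Mul(24, Pow(2, 2)), 2) = Pow(Mul(24, 4), 2) = Pow(96, 2) = 9216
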